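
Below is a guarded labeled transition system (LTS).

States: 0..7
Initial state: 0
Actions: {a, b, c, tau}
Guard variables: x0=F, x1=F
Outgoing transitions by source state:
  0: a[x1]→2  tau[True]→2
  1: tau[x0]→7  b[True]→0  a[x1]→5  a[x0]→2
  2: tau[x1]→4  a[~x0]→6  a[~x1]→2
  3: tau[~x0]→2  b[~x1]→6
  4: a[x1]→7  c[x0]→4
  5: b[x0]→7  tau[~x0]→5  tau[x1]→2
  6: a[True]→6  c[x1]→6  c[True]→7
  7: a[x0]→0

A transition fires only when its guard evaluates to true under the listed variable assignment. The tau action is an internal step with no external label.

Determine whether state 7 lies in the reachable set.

Answer: REACHABLE

Working:
9 transition(s) survive guard evaluation.
depth 0: {0}
depth 1: {2}  now seen {0,2}
depth 2: {6}  now seen {0,2,6}
depth 3: {7}  now seen {0,2,6,7}
Reachable = {0,2,6,7}
trace reaching 7: tau·a·c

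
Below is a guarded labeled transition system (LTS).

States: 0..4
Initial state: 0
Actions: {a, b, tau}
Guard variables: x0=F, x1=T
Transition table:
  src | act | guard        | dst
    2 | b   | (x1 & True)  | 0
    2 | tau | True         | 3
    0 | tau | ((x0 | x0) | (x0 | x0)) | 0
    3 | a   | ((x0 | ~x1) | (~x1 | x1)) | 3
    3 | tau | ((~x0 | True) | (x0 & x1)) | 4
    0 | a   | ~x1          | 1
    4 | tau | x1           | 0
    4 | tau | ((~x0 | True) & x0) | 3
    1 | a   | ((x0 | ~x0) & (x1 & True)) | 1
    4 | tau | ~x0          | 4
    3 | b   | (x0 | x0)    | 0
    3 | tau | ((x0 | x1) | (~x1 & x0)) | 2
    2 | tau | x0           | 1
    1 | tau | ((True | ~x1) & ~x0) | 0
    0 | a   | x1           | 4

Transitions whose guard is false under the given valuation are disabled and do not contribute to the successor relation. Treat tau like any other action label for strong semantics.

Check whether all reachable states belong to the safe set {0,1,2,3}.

Safe = {0,1,2,3}
Reachable = {0,4}
  0: ok
  4: ✗ unsafe
reach 4 via a — violates

Answer: INVARIANT VIOLATED at state 4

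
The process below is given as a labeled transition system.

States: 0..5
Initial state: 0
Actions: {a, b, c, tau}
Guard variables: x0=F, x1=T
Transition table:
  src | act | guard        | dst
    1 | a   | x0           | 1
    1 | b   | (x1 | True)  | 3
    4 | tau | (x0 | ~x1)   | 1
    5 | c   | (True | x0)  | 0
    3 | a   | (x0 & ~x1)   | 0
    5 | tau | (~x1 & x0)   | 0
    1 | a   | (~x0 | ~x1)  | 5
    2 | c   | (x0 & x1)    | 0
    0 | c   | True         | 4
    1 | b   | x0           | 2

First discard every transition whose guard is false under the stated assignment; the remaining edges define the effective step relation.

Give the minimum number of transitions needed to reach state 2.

Answer: UNREACHABLE

Working:
Breadth-first toward 2:
  L0 = {0}
  L1 = {4}
2 never appears.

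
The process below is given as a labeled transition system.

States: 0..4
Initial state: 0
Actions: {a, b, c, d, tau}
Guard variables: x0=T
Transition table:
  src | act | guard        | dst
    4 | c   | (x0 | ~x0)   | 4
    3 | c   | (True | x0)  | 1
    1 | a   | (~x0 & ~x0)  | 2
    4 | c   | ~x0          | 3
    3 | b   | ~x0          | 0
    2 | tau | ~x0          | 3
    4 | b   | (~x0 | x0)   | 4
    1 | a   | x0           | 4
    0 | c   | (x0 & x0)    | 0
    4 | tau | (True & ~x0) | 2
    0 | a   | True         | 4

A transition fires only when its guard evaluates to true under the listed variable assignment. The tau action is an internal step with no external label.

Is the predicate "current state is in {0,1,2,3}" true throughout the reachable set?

Answer: INVARIANT VIOLATED at state 4

Working:
Allowed set {0,1,2,3}
R = {0,4}
  0: safe
  4: outside
witness against invariant: a → 4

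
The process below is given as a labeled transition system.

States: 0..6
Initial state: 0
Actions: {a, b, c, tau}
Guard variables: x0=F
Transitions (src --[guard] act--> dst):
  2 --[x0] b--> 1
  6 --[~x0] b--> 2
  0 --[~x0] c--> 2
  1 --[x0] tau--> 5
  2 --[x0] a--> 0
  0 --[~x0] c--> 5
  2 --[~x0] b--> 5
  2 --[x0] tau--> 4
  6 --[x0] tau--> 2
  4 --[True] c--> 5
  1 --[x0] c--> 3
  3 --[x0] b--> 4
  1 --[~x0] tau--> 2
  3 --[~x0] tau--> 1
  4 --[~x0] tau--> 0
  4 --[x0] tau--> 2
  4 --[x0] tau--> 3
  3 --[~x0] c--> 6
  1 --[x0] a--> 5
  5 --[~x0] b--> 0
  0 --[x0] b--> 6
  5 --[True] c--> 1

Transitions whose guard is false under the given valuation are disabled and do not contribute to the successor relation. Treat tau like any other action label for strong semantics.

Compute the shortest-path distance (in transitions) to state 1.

Answer: 2

Trace:
BFS to 1:
  depth 0: {0}
  depth 1: {2,5}
  depth 2: {1}
depth(1)=2, e.g. c·c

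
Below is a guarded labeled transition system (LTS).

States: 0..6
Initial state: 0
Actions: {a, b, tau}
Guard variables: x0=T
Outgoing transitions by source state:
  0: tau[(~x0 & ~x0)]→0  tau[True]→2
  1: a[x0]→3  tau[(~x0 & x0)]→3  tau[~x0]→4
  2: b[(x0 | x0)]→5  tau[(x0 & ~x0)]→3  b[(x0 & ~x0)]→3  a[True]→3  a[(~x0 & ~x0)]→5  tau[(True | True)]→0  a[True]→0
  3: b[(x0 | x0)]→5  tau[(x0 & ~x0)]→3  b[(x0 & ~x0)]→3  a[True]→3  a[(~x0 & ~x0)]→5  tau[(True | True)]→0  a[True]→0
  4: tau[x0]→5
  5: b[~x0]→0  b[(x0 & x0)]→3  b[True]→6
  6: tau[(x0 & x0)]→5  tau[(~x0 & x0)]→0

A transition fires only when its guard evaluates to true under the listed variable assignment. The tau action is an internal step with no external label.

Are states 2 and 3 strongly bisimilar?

Compute ~ classes (split until stable):
  round 0: {{0,1,2,3,4,5,6}}
  round 1: {{0,4,6},{1},{2,3},{5}}
  round 2: {{0},{1},{2,3},{4,6},{5}}
5 equivalence class(es) (converged in 3)
class of 2: {2,3}; class of 3: {2,3}

Answer: BISIMILAR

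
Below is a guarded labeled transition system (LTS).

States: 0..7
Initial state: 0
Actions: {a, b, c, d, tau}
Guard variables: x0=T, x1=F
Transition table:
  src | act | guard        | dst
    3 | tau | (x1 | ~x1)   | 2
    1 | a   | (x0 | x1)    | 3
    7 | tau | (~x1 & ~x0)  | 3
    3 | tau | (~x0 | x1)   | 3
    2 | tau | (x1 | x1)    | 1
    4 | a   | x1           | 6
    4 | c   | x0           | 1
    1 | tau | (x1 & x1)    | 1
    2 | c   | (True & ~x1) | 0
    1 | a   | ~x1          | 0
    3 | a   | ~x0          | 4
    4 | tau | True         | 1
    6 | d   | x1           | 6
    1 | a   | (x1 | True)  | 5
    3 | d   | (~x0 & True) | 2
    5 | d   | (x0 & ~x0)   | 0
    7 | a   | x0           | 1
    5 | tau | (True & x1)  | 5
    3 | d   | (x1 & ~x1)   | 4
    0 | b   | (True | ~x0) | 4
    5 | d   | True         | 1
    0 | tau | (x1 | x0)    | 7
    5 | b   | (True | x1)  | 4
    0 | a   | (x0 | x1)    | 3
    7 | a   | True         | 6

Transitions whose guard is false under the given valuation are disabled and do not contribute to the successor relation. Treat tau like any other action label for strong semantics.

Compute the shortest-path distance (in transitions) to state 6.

Answer: 2

Analysis:
BFS to 6:
  Layer 0: {0}
  Layer 1: {3,4,7}
  Layer 2: {1,2,6}
first hit 6 at d=2 via tau·a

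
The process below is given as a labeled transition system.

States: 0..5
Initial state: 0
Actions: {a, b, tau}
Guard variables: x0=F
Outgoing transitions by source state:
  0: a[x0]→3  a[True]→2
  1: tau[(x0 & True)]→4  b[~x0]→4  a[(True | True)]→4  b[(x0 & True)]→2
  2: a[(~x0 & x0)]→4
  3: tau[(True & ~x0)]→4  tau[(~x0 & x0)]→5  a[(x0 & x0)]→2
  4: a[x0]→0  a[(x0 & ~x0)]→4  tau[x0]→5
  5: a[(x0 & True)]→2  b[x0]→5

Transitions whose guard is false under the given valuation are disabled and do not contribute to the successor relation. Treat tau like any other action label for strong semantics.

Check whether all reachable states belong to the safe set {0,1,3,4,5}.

Allowed set {0,1,3,4,5}
R = {0,2}
  0: ✓
  2: outside
reach 2 via a — violates

Answer: INVARIANT VIOLATED at state 2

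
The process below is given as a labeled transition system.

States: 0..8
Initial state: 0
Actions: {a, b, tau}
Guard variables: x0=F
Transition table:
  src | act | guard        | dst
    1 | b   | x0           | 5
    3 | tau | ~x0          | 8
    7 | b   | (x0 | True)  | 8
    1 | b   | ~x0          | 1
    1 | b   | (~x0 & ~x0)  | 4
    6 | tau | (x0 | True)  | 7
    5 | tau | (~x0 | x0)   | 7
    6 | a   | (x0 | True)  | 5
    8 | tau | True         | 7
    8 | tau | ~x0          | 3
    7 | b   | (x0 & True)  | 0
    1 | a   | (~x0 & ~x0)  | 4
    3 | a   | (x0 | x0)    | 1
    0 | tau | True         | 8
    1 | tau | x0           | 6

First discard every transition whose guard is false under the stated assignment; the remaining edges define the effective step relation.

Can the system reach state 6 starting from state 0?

Answer: UNREACHABLE

Working:
Guard filter leaves 11 enabled edge(s).
Layer 0: {0}
Layer 1: {8}  total {0,8}
Layer 2: {3,7}  total {0,3,7,8}
Reachable = {0,3,7,8}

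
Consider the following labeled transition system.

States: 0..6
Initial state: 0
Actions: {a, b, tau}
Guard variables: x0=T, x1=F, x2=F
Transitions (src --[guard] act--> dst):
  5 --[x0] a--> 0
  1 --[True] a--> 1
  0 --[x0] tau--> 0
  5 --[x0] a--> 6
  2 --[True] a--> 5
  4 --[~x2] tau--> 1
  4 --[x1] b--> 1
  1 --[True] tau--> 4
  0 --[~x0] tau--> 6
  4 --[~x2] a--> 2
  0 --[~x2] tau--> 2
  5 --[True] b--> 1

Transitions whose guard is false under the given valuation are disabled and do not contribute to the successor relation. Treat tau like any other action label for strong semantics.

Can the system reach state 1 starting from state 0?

10 transition(s) survive guard evaluation.
L0 = {0}
L1 = {2}  total {0,2}
L2 = {5}  total {0,2,5}
L3 = {1,6}  total {0,1,2,5,6}
L4 = {4}  total {0,1,2,4,5,6}
Reachable = {0,1,2,4,5,6}
Path to 1: tau·a·b

Answer: REACHABLE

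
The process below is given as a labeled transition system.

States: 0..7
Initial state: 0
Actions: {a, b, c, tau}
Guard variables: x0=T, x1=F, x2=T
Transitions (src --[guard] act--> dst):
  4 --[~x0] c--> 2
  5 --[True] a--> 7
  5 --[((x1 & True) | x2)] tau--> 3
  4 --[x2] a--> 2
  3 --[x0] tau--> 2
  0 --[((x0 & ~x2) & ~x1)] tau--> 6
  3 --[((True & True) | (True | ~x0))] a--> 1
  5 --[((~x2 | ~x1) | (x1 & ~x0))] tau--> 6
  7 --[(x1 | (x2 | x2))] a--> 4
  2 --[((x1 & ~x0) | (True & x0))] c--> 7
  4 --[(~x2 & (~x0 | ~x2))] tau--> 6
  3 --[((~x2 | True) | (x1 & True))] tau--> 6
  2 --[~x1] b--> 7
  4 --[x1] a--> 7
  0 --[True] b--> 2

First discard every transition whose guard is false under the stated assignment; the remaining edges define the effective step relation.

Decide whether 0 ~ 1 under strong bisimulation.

Refine partition for ~:
  π0 = {{0,1,2,3,4,5,6,7}}
  π1 = {{0},{1,6},{2},{3,5},{4,7}}
  π2 = {{0},{1,6},{2},{3},{4},{5},{7}}
stable after 3 split(s): 7 block(s)
0∈{0}, 1∈{1,6}

Answer: NOT BISIMILAR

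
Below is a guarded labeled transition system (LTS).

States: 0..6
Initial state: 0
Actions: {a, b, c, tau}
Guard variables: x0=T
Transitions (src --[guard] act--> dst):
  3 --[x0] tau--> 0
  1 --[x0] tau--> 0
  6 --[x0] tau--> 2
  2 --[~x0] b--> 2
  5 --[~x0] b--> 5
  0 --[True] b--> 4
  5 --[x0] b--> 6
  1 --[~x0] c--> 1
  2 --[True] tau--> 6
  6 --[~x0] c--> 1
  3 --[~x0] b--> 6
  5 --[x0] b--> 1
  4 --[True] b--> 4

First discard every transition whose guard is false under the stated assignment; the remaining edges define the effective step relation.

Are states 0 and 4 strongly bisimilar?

Answer: BISIMILAR

Trace:
Refine partition for ~:
  π0 = {{0,1,2,3,4,5,6}}
  π1 = {{0,4,5},{1,2,3,6}}
  π2 = {{0,4},{1,3},{2,6},{5}}
4 equivalence class(es) (converged in 3)
0∈{0,4}, 4∈{0,4}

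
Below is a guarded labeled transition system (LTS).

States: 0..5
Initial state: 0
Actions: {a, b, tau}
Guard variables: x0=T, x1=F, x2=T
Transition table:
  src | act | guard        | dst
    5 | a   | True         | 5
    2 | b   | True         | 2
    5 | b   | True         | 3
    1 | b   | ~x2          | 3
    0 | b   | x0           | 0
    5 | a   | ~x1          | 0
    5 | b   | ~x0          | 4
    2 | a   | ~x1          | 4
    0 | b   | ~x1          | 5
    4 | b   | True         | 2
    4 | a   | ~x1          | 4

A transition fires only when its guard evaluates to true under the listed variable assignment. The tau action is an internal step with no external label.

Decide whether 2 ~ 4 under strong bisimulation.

Answer: BISIMILAR

Trace:
Refine partition for ~:
  P[0] = {{0,1,2,3,4,5}}
  P[1] = {{0},{1,3},{2,4,5}}
  P[2] = {{0},{1,3},{2,4},{5}}
4 equivalence class(es) (converged in 3)
2∈{2,4}, 4∈{2,4}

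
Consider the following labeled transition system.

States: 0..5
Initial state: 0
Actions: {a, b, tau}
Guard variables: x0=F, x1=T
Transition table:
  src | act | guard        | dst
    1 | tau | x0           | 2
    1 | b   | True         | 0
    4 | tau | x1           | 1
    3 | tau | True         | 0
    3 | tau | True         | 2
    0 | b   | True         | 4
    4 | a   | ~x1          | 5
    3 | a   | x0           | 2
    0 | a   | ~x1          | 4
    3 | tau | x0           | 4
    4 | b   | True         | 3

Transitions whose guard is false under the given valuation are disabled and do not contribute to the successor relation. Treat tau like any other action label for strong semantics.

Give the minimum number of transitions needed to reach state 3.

BFS to 3:
  L0 = {0}
  L1 = {4}
  L2 = {1,3}
3 enters at depth 2; path b·b

Answer: 2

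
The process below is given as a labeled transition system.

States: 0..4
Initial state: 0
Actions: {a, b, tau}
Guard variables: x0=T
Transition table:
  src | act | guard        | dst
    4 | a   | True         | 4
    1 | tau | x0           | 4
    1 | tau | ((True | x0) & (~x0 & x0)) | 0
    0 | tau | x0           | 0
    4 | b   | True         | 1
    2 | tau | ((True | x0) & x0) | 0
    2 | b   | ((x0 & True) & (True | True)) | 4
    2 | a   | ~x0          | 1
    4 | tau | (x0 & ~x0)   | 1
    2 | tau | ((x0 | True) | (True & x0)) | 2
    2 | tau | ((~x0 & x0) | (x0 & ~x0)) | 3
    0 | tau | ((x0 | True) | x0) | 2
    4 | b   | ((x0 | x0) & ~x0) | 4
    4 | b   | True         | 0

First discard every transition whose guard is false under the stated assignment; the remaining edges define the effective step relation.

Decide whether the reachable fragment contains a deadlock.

Reach set: {0,1,2,4}
  0: tau→0  tau→2  [2 exit(s)]
  1: tau→4  [1 exit(s)]
  2: b→4  tau→0  tau→2  [3 exit(s)]
  4: a→4  b→0  b→1  [3 exit(s)]

Answer: DEADLOCK-FREE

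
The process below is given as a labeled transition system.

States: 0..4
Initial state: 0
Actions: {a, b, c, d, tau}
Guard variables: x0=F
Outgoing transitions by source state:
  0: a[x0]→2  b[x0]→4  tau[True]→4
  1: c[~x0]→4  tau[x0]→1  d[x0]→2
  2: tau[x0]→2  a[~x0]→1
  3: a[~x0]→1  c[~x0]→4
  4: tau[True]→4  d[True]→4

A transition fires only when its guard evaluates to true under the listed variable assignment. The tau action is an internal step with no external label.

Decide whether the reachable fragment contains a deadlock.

R = {0,4}
  0: tau→4  [1 exit(s)]
  4: d→4  tau→4  [2 exit(s)]

Answer: DEADLOCK-FREE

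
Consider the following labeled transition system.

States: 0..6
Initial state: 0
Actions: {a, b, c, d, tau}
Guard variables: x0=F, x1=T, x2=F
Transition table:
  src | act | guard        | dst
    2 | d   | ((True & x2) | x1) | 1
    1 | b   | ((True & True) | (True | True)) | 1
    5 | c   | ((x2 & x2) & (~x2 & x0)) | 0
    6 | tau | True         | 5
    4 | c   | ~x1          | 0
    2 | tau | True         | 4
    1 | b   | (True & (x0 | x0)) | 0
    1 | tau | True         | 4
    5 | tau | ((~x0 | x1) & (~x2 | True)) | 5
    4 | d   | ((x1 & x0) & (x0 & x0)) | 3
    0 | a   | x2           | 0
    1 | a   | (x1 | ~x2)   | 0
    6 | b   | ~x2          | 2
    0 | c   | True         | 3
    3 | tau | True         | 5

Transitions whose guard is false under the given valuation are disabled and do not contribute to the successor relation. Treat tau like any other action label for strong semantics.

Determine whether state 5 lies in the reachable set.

Answer: REACHABLE

Analysis:
After dropping false guards: 10 live edges.
Layer 0: {0}
Layer 1: {3}  cumulative {0,3}
Layer 2: {5}  cumulative {0,3,5}
R = {0,3,5}
Path to 5: c·tau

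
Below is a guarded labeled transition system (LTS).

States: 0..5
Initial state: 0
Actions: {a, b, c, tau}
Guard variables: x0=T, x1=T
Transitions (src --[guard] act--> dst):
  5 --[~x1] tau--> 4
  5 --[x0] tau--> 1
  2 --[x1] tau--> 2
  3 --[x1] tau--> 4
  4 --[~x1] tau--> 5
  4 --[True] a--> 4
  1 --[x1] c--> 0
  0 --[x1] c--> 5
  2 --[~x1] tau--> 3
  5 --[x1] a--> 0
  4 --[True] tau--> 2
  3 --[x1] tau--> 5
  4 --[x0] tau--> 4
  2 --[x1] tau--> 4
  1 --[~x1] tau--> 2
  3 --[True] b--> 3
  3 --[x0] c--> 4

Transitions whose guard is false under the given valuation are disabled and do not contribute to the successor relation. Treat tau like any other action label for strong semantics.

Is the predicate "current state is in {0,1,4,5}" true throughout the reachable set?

Answer: INVARIANT HOLDS

Trace:
Inv-set: {0,1,4,5}
Reach set: {0,1,5}
  0: safe
  1: safe
  5: safe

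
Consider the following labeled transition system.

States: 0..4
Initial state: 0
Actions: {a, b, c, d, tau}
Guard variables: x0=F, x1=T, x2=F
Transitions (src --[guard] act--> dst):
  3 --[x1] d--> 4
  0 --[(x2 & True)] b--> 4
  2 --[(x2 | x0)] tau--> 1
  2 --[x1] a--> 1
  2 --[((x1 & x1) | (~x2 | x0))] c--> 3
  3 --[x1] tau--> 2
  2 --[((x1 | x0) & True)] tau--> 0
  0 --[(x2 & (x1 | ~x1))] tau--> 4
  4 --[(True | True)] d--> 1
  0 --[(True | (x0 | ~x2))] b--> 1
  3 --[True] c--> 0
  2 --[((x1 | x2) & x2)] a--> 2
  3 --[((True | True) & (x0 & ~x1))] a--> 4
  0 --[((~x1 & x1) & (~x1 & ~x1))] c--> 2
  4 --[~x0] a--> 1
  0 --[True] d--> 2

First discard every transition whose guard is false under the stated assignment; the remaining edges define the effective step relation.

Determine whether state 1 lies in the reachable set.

10 transition(s) survive guard evaluation.
L0 = {0}
L1 = {1,2}  cumulative {0,1,2}
L2 = {3}  cumulative {0,1,2,3}
L3 = {4}  cumulative {0,1,2,3,4}
Reach set: {0,1,2,3,4}
Path to 1: b

Answer: REACHABLE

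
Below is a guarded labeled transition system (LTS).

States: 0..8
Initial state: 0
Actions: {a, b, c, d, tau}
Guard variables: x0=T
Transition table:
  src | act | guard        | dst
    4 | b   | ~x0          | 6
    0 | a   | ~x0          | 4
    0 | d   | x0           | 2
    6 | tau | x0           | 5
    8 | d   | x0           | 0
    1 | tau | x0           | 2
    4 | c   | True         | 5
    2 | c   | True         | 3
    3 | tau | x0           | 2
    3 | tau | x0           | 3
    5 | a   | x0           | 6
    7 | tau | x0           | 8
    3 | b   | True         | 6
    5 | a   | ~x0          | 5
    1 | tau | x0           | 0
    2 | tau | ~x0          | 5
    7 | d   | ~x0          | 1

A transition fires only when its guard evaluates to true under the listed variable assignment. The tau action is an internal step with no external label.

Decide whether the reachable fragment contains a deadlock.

R = {0,2,3,5,6}
  0: d→2  [deg 1]
  2: c→3  [deg 1]
  3: b→6  tau→2  tau→3  [deg 3]
  5: a→6  [deg 1]
  6: tau→5  [deg 1]

Answer: DEADLOCK-FREE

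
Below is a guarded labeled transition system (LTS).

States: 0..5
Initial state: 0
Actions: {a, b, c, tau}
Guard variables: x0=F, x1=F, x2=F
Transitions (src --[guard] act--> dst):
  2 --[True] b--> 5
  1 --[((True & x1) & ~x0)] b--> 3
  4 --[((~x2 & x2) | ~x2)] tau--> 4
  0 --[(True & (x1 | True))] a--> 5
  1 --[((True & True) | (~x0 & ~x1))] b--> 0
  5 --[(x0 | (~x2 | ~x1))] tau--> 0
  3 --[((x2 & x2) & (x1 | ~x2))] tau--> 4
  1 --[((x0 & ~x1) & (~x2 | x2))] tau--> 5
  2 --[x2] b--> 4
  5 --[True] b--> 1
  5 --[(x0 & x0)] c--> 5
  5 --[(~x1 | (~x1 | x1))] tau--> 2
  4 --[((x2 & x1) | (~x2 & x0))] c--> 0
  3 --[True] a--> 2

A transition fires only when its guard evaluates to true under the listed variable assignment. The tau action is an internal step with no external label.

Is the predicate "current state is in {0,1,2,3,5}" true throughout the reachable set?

Answer: INVARIANT HOLDS

Analysis:
Inv-set: {0,1,2,3,5}
Reach set: {0,1,2,5}
  0: safe
  1: safe
  2: safe
  5: safe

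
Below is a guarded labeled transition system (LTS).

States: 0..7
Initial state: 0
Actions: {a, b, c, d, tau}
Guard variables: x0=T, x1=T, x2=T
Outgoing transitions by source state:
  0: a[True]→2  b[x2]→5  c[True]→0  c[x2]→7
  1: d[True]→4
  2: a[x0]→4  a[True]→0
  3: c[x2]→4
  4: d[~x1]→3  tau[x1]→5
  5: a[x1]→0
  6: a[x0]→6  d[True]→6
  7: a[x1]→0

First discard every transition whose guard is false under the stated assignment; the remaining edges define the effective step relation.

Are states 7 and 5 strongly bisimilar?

Answer: BISIMILAR

Analysis:
Compute ~ classes (split until stable):
  round 0: {{0,1,2,3,4,5,6,7}}
  round 1: {{0},{1},{2,5,7},{3},{4},{6}}
  round 2: {{0},{1},{2},{3},{4},{5,7},{6}}
Fixed point at round 3; 7 class(es).
[7]={5,7}  [5]={5,7}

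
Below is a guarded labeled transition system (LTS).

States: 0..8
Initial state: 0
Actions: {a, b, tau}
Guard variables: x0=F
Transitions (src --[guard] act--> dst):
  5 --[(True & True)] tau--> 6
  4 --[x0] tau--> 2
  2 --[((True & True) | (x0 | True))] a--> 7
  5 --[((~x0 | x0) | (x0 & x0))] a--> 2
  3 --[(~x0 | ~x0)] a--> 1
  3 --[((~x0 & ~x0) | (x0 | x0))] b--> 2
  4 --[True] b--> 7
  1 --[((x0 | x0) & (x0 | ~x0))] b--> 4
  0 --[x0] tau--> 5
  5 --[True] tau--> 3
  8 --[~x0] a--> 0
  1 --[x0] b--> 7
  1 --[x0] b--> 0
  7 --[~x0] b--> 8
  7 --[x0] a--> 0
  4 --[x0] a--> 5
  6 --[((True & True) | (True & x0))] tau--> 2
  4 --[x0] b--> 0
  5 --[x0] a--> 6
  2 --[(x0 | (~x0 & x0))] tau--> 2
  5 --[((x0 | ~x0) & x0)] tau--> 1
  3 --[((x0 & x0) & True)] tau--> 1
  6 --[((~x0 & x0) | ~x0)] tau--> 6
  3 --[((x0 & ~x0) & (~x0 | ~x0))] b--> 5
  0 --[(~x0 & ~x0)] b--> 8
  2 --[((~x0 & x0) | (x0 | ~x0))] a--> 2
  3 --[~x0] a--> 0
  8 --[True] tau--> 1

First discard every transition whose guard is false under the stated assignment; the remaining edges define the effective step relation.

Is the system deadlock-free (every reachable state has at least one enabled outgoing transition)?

Answer: DEADLOCK at state 1

Analysis:
R = {0,1,8}
  0: b→8  [1 out]
  1: ∅  [deadlock]
  8: a→0  tau→1  [2 out]
Path to 1: b·tau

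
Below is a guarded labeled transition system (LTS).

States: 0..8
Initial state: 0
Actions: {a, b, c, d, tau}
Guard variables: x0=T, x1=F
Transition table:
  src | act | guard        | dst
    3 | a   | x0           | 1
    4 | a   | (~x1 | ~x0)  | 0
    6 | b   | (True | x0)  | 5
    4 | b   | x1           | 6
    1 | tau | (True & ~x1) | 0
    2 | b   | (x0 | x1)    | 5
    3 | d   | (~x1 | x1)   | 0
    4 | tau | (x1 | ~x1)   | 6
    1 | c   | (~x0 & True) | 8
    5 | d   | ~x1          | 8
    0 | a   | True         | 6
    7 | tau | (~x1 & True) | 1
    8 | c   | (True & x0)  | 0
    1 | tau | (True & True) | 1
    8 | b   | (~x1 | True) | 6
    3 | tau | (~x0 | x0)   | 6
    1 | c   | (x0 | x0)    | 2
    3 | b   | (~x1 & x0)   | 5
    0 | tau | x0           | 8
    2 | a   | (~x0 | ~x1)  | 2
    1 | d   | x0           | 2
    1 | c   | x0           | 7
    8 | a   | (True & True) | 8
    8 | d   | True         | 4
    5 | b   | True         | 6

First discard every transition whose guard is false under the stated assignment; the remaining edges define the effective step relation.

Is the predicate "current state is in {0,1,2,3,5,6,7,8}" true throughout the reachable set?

Inv-set: {0,1,2,3,5,6,7,8}
Reachable = {0,4,5,6,8}
  0: ✓
  4: ✗ unsafe
  5: ✓
  6: ✓
  8: ✓
counterexample path to 4: tau·d

Answer: INVARIANT VIOLATED at state 4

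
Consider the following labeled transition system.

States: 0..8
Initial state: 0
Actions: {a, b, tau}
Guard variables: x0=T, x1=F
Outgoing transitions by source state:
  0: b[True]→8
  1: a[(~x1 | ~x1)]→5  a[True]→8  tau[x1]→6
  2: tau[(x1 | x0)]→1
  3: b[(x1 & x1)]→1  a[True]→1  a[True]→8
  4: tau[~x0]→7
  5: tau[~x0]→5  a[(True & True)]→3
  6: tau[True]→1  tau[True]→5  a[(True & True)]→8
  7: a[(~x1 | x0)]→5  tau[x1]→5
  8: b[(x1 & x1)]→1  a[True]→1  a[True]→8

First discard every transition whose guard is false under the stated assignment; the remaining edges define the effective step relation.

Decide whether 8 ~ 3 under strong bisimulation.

Answer: BISIMILAR

Analysis:
Bisimulation quotient by refinement:
  round 0: {{0,1,2,3,4,5,6,7,8}}
  round 1: {{0},{1,3,5,7,8},{2},{4},{6}}
stable after 2 split(s): 5 block(s)
8∈{1,3,5,7,8}, 3∈{1,3,5,7,8}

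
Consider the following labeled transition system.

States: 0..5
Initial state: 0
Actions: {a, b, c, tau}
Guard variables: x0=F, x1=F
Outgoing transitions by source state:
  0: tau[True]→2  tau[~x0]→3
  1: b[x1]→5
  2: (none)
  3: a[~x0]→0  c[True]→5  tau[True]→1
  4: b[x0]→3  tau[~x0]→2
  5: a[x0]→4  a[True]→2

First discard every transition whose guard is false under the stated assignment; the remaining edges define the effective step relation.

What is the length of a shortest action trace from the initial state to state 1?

Layered search for 1:
  depth 0: {0}
  depth 1: {2,3}
  depth 2: {1,5}
depth(1)=2, e.g. tau·tau

Answer: 2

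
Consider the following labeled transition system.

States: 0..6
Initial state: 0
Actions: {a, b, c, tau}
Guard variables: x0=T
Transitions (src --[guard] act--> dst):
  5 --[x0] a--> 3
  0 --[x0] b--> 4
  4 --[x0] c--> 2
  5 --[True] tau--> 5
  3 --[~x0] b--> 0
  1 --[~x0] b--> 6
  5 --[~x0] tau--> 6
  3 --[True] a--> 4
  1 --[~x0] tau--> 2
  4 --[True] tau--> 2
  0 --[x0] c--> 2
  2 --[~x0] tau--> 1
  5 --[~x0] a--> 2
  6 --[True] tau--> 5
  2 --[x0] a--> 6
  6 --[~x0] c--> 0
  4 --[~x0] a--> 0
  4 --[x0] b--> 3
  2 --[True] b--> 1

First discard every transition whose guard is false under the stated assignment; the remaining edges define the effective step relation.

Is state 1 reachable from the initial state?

Answer: REACHABLE

Trace:
11 transition(s) survive guard evaluation.
L0 = {0}
L1 = {2,4}  total {0,2,4}
L2 = {1,3,6}  total {0,1,2,3,4,6}
L3 = {5}  total {0,1,2,3,4,5,6}
R = {0,1,2,3,4,5,6}
witness 1: c·b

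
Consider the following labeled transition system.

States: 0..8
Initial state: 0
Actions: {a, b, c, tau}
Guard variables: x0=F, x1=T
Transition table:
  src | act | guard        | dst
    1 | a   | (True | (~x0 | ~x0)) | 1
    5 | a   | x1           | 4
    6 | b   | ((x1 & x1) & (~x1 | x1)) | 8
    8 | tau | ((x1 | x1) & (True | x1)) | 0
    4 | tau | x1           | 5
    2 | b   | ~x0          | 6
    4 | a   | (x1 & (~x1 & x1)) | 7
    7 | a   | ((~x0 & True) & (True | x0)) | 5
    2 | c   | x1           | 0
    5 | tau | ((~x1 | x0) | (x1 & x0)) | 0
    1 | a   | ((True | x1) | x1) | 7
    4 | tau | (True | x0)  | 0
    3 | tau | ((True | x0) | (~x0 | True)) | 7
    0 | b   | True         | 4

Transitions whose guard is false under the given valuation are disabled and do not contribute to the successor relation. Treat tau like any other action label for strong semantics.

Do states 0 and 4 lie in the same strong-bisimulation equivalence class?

Answer: NOT BISIMILAR

Trace:
Compute ~ classes (split until stable):
  P[0] = {{0,1,2,3,4,5,6,7,8}}
  P[1] = {{0,6},{1,5,7},{2},{3,4,8}}
  P[2] = {{0,6},{1,7},{2},{3},{4},{5},{8}}
  P[3] = {{0},{1},{2},{3},{4},{5},{6},{7},{8}}
9 equivalence class(es) (converged in 4)
0∈{0}, 4∈{4}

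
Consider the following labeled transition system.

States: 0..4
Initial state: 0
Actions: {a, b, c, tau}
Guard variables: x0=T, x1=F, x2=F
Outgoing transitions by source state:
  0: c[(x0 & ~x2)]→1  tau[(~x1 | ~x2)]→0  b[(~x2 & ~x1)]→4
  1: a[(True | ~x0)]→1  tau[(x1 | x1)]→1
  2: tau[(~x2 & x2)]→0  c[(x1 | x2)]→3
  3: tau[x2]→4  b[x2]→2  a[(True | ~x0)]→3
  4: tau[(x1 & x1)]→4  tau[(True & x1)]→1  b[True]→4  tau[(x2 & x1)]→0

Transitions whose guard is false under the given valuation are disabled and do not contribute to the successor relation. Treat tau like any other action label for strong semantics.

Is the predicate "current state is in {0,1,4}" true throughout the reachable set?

Inv-set: {0,1,4}
R = {0,1,4}
  0: ok
  1: ok
  4: ok

Answer: INVARIANT HOLDS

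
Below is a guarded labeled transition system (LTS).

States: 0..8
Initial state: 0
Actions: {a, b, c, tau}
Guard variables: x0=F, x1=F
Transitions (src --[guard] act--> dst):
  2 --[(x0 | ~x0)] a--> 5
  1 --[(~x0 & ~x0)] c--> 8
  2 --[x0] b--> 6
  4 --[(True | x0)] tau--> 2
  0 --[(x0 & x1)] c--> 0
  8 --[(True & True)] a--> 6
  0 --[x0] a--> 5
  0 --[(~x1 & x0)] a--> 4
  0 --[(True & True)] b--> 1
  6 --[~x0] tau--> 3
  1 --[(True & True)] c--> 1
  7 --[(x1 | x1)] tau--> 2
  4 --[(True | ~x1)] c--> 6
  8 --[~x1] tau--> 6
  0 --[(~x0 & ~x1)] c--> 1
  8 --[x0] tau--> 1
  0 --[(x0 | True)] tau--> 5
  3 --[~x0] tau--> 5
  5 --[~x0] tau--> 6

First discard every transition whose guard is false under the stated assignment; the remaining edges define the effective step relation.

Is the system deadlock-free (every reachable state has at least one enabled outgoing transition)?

Reachable = {0,1,3,5,6,8}
  0: b→1  c→1  tau→5  [deg 3]
  1: c→1  c→8  [deg 2]
  3: tau→5  [deg 1]
  5: tau→6  [deg 1]
  6: tau→3  [deg 1]
  8: a→6  tau→6  [deg 2]

Answer: DEADLOCK-FREE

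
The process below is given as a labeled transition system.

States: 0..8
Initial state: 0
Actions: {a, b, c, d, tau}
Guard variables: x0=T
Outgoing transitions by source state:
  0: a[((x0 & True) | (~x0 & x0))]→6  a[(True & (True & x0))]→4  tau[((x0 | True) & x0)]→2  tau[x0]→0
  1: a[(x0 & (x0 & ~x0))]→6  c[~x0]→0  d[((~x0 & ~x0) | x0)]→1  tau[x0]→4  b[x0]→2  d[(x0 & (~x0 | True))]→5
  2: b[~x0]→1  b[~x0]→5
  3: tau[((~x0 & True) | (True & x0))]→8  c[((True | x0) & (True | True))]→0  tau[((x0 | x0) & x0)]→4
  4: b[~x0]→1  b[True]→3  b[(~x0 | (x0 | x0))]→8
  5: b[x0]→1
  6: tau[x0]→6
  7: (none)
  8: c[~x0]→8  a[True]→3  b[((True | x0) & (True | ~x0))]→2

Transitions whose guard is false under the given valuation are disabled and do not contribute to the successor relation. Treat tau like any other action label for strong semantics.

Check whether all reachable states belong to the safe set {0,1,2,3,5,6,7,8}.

Allowed set {0,1,2,3,5,6,7,8}
Reachable = {0,2,3,4,6,8}
  0: ok
  2: ok
  3: ok
  4: ✗ unsafe
  6: ok
  8: ok
reach 4 via a — violates

Answer: INVARIANT VIOLATED at state 4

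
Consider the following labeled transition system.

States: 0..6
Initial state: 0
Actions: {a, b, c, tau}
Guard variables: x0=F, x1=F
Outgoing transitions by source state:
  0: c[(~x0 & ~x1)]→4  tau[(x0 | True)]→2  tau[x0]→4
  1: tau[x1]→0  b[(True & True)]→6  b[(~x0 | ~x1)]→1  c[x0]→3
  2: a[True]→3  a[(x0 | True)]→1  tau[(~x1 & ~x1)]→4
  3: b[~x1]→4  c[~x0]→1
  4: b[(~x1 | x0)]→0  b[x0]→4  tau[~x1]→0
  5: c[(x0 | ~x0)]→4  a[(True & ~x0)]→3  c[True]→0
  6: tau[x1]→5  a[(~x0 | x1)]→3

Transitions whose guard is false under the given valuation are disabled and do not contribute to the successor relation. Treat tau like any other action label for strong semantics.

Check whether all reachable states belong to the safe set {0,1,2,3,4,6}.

Allowed set {0,1,2,3,4,6}
R = {0,1,2,3,4,6}
  0: ✓
  1: ✓
  2: ✓
  3: ✓
  4: ✓
  6: ✓

Answer: INVARIANT HOLDS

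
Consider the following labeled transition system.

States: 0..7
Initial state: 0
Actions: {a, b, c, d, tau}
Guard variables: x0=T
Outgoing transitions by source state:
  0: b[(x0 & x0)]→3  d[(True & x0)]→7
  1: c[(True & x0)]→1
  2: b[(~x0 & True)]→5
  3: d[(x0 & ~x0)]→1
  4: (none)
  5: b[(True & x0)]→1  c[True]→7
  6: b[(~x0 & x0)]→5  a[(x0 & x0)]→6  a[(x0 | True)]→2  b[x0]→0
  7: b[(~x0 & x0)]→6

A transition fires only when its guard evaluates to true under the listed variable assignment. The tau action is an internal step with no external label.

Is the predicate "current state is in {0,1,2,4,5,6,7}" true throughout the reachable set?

Safe = {0,1,2,4,5,6,7}
Reachable = {0,3,7}
  0: ✓
  3: ✗ unsafe
  7: ✓
witness against invariant: b → 3

Answer: INVARIANT VIOLATED at state 3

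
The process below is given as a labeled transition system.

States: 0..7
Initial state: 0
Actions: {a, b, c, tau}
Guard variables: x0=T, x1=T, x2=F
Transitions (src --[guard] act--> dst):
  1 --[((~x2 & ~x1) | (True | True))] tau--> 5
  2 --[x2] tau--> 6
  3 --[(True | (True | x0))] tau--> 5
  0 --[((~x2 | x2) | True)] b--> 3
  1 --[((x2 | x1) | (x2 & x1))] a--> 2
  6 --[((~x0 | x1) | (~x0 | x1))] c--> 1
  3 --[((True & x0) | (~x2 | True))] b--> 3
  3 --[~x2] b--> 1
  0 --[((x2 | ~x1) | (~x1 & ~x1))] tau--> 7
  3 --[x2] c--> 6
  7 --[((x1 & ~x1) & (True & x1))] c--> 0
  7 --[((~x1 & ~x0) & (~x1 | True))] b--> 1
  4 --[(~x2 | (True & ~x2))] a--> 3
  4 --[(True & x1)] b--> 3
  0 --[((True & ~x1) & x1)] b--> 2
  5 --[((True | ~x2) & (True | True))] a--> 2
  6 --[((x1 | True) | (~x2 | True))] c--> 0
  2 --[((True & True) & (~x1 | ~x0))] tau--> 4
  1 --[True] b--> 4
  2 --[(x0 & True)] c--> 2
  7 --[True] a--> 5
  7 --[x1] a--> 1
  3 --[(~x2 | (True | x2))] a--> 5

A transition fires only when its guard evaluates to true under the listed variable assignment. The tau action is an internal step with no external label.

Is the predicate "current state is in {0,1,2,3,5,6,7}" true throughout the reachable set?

Inv-set: {0,1,2,3,5,6,7}
Reach set: {0,1,2,3,4,5}
  0: ok
  1: ok
  2: ok
  3: ok
  4: ✗ unsafe
  5: ok
witness against invariant: b·b·b → 4

Answer: INVARIANT VIOLATED at state 4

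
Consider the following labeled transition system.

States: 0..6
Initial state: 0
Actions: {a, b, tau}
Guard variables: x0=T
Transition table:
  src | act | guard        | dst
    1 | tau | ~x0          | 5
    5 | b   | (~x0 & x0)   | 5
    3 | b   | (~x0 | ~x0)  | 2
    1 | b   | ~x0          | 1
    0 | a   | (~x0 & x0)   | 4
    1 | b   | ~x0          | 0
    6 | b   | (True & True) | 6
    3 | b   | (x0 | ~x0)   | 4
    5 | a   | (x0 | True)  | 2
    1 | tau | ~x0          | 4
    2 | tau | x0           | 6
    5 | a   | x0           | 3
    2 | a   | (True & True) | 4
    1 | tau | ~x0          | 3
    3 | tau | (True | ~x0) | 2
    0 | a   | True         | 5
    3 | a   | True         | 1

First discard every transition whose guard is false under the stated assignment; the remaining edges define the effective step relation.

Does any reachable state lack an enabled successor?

Answer: DEADLOCK at state 1

Trace:
Reachable = {0,1,2,3,4,5,6}
  0: a→5  [1 out]
  1: ∅  [no exit]
  2: a→4  tau→6  [2 out]
  3: a→1  b→4  tau→2  [3 out]
  4: ∅  [no exit]
  5: a→2  a→3  [2 out]
  6: b→6  [1 out]
Path to 1: a·a·a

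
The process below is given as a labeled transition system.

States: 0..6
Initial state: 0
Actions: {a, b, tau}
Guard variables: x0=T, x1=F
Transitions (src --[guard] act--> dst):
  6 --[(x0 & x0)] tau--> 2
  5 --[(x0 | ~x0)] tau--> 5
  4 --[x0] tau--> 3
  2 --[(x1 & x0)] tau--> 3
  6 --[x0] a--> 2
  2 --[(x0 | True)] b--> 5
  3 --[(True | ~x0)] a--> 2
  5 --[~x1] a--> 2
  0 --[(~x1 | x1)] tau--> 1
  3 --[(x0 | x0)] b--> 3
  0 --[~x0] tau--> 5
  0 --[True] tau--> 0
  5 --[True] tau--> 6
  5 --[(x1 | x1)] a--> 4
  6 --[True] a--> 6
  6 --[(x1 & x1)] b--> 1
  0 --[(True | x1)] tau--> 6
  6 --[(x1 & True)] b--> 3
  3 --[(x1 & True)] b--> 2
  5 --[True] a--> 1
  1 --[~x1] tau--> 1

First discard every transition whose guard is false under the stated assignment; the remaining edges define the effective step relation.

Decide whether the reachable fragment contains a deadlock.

Reach set: {0,1,2,5,6}
  0: tau→0  tau→1  tau→6  [3 out]
  1: tau→1  [1 out]
  2: b→5  [1 out]
  5: a→1  a→2  tau→5  tau→6  [4 out]
  6: a→2  a→6  tau→2  [3 out]

Answer: DEADLOCK-FREE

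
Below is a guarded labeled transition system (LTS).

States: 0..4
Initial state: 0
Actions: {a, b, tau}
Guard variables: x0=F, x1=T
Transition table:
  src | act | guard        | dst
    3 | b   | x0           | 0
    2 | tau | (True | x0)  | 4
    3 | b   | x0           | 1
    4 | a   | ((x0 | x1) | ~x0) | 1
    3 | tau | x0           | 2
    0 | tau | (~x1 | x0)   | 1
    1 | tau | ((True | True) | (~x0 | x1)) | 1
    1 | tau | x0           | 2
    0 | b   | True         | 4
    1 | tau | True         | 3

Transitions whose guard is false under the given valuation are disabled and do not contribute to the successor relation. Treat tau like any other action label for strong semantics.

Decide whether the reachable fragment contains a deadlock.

Reach set: {0,1,3,4}
  0: b→4  [1 out]
  1: tau→1  tau→3  [2 out]
  3: ∅  [deadlock]
  4: a→1  [1 out]
trace reaching 3: b·a·tau

Answer: DEADLOCK at state 3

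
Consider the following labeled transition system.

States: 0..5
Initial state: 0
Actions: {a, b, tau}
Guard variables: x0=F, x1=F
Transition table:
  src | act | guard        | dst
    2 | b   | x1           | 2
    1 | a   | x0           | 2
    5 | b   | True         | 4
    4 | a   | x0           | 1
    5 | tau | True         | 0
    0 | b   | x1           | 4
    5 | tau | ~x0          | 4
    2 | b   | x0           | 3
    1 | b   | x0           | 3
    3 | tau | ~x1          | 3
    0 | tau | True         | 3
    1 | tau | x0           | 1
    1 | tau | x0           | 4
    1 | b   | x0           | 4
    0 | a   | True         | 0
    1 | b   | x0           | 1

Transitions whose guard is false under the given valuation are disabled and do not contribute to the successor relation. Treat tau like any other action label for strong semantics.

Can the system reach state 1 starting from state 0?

After dropping false guards: 6 live edges.
depth 0: {0}
depth 1: {3}  cumulative {0,3}
Reach set: {0,3}

Answer: UNREACHABLE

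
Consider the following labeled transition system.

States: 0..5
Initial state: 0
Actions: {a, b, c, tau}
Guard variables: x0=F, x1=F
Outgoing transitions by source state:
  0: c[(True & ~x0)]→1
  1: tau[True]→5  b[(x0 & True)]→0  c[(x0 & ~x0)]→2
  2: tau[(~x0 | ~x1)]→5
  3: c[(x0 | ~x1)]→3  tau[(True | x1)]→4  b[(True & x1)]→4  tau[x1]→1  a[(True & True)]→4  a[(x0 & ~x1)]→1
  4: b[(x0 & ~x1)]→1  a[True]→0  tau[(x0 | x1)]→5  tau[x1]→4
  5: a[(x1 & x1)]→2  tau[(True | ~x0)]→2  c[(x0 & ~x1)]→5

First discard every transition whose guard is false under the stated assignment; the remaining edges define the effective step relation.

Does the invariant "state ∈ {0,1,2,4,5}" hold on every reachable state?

Safe = {0,1,2,4,5}
Reach set: {0,1,2,5}
  0: ✓
  1: ✓
  2: ✓
  5: ✓

Answer: INVARIANT HOLDS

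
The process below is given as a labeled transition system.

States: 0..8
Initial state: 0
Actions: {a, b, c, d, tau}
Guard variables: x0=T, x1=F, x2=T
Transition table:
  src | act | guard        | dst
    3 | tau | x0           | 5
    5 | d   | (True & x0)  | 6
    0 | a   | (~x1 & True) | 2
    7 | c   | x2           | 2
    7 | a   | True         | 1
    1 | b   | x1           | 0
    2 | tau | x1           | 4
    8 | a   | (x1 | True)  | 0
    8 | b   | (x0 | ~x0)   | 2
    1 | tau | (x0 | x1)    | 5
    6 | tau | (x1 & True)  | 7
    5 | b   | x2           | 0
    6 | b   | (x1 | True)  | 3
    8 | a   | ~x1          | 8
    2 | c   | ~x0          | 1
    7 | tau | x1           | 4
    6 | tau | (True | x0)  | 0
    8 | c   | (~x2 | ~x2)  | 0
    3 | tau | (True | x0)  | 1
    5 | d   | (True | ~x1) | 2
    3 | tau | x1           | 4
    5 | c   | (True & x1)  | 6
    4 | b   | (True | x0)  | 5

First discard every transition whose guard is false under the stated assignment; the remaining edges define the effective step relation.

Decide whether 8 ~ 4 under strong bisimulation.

Refine partition for ~:
  round 0: {{0,1,2,3,4,5,6,7,8}}
  round 1: {{0},{1,3},{2},{4},{5},{6},{7},{8}}
  round 2: {{0},{1},{2},{3},{4},{5},{6},{7},{8}}
9 equivalence class(es) (converged in 3)
8∈{8}, 4∈{4}

Answer: NOT BISIMILAR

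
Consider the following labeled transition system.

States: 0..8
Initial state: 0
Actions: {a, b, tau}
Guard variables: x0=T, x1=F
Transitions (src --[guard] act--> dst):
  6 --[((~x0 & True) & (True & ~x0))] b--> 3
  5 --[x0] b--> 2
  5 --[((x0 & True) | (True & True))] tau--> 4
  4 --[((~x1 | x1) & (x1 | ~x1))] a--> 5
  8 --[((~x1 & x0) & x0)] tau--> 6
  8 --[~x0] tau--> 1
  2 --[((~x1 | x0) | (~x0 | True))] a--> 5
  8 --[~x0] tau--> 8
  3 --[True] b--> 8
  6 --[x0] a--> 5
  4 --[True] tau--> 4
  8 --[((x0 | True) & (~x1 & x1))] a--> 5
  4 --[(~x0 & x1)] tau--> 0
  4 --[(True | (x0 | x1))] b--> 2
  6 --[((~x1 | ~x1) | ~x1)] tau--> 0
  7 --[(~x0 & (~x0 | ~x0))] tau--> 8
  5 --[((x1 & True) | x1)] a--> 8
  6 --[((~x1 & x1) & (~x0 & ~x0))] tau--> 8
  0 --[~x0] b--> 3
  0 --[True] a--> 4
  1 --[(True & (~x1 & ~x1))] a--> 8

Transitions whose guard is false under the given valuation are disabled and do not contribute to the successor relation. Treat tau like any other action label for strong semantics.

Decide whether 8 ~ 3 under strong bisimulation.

Answer: NOT BISIMILAR

Analysis:
Refine partition for ~:
  P[0] = {{0,1,2,3,4,5,6,7,8}}
  P[1] = {{0,1,2},{3},{4},{5},{6},{7},{8}}
  P[2] = {{0},{1},{2},{3},{4},{5},{6},{7},{8}}
Fixed point at round 3; 9 class(es).
8∈{8}, 3∈{3}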